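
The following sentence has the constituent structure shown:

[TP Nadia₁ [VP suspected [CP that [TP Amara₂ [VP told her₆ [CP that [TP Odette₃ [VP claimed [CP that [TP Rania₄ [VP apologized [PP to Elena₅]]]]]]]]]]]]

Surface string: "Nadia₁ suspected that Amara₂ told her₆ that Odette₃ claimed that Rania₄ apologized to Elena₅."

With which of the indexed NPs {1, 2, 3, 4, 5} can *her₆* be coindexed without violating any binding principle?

{1}

*her* is a pronoun, so Principle B applies: it must be free in its binding domain.
Binding domain of *her₆*: the embedded TP, whose subject is Amara₂.
*Nadia₁* c-commands the pronoun but from outside its binding domain, and is not c-commanded by it → coindexation permitted.
*Amara₂* c-commands the pronoun within its binding domain → coindexation would violate Principle B.
*Odette₃*: the pronoun c-commands this R-expression → coindexation would violate Principle C on *Odette₃*.
*Rania₄*: the pronoun c-commands this R-expression → coindexation would violate Principle C on *Rania₄*.
*Elena₅*: the pronoun c-commands this R-expression → coindexation would violate Principle C on *Elena₅*.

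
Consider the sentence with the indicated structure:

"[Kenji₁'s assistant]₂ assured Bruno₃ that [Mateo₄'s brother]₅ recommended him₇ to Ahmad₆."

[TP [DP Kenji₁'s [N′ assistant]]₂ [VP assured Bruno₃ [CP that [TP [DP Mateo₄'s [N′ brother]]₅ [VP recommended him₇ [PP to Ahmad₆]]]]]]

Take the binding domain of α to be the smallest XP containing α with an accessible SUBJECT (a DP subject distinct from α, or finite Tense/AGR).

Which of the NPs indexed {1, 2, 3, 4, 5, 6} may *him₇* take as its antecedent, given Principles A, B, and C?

{1, 2, 3, 4}

*him* is a pronoun, so Principle B applies: it must be free in its binding domain.
Binding domain of *him₇*: the embedded TP, whose subject is [Mateo₄'s brother]₅.
*Kenji₁* and the pronoun do not c-command one another → neither Principle B nor Principle C is at stake; coindexation permitted.
*[Kenji₁'s assistant]₂* c-commands the pronoun but from outside its binding domain, and is not c-commanded by it → coindexation permitted.
*Bruno₃* c-commands the pronoun but from outside its binding domain, and is not c-commanded by it → coindexation permitted.
*Mateo₄* and the pronoun do not c-command one another → neither Principle B nor Principle C is at stake; coindexation permitted.
*[Mateo₄'s brother]₅* c-commands the pronoun within its binding domain → coindexation would violate Principle B.
*Ahmad₆*: the pronoun c-commands this R-expression → coindexation would violate Principle C on *Ahmad₆*.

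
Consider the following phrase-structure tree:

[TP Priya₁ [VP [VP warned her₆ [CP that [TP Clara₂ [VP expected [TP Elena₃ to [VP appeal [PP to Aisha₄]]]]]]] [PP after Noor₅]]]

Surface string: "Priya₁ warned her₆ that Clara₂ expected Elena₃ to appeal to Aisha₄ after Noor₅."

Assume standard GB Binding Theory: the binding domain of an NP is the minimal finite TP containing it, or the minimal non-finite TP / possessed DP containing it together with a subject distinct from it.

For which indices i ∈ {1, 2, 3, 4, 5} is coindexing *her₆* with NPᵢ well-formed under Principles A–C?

*her* is a pronoun, so Principle B applies: it must be free in its binding domain.
Binding domain of *her₆*: the matrix TP, whose subject is Priya₁.
*Priya₁* c-commands the pronoun within its binding domain → coindexation would violate Principle B.
*Clara₂*: the pronoun c-commands this R-expression → coindexation would violate Principle C on *Clara₂*.
*Elena₃*: the pronoun c-commands this R-expression → coindexation would violate Principle C on *Elena₃*.
*Aisha₄*: the pronoun c-commands this R-expression → coindexation would violate Principle C on *Aisha₄*.
*Noor₅* and the pronoun do not c-command one another → neither Principle B nor Principle C is at stake; coindexation permitted.

{5}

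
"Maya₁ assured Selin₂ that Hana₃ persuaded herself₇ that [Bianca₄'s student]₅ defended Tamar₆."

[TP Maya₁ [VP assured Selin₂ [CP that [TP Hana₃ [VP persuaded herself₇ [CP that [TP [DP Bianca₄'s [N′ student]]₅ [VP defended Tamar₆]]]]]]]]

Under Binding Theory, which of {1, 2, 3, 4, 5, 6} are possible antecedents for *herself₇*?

{3}

*herself* is an anaphor, so Principle A applies: it must be bound in its binding domain.
Binding domain of *herself₇*: the embedded TP, whose subject is Hana₃.
*Maya₁* c-commands the anaphor but is outside its binding domain → cannot satisfy Principle A.
*Selin₂* c-commands the anaphor but is outside its binding domain → cannot satisfy Principle A.
*Hana₃* c-commands the anaphor within its binding domain → licit binder.
*Bianca₄* does not c-command the anaphor → cannot bind it.
*[Bianca₄'s student]₅* does not c-command the anaphor → cannot bind it.
*Tamar₆* does not c-command the anaphor → cannot bind it.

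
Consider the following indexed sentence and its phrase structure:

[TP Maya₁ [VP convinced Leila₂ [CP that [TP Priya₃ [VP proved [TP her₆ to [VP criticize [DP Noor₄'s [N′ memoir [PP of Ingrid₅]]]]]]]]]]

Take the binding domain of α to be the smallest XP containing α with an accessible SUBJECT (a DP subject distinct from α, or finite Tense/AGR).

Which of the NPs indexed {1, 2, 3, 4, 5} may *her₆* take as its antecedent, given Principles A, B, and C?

*her* is a pronoun, so Principle B applies: it must be free in its binding domain.
Binding domain of *her₆*: the embedded TP, whose subject is Priya₃.
*Maya₁* c-commands the pronoun but from outside its binding domain, and is not c-commanded by it → coindexation permitted.
*Leila₂* c-commands the pronoun but from outside its binding domain, and is not c-commanded by it → coindexation permitted.
*Priya₃* c-commands the pronoun within its binding domain → coindexation would violate Principle B.
*Noor₄*: the pronoun c-commands this R-expression → coindexation would violate Principle C on *Noor₄*.
*Ingrid₅*: the pronoun c-commands this R-expression → coindexation would violate Principle C on *Ingrid₅*.

{1, 2}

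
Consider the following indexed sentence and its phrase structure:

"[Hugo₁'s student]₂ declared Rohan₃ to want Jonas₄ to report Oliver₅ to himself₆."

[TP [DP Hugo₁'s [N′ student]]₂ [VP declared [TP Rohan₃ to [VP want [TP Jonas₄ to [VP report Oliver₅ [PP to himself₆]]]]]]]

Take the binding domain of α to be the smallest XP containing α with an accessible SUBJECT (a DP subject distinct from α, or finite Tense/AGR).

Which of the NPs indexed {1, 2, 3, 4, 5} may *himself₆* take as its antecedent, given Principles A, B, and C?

{4, 5}

*himself* is an anaphor, so Principle A applies: it must be bound in its binding domain.
Binding domain of *himself₆*: the embedded TP, whose subject is Jonas₄.
*Hugo₁* does not c-command the anaphor → cannot bind it.
*[Hugo₁'s student]₂* c-commands the anaphor but is outside its binding domain → cannot satisfy Principle A.
*Rohan₃* c-commands the anaphor but is outside its binding domain → cannot satisfy Principle A.
*Jonas₄* c-commands the anaphor within its binding domain → licit binder.
*Oliver₅* c-commands the anaphor within its binding domain → licit binder.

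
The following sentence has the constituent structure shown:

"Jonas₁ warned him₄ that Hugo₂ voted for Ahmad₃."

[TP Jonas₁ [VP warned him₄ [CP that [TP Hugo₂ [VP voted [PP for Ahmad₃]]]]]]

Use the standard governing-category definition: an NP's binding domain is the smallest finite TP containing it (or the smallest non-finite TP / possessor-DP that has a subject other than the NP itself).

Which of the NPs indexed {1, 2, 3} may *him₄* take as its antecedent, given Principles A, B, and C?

*him* is a pronoun, so Principle B applies: it must be free in its binding domain.
Binding domain of *him₄*: the matrix TP, whose subject is Jonas₁.
*Jonas₁* c-commands the pronoun within its binding domain → coindexation would violate Principle B.
*Hugo₂*: the pronoun c-commands this R-expression → coindexation would violate Principle C on *Hugo₂*.
*Ahmad₃*: the pronoun c-commands this R-expression → coindexation would violate Principle C on *Ahmad₃*.

none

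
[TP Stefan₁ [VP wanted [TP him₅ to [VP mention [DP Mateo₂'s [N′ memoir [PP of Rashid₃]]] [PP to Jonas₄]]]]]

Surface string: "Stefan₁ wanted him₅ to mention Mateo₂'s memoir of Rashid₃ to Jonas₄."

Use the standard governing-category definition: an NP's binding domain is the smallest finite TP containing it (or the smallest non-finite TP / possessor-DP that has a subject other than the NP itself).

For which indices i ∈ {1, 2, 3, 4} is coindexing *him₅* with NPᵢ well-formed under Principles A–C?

*him* is a pronoun, so Principle B applies: it must be free in its binding domain.
Binding domain of *him₅*: the matrix TP, whose subject is Stefan₁.
*Stefan₁* c-commands the pronoun within its binding domain → coindexation would violate Principle B.
*Mateo₂*: the pronoun c-commands this R-expression → coindexation would violate Principle C on *Mateo₂*.
*Rashid₃*: the pronoun c-commands this R-expression → coindexation would violate Principle C on *Rashid₃*.
*Jonas₄*: the pronoun c-commands this R-expression → coindexation would violate Principle C on *Jonas₄*.

none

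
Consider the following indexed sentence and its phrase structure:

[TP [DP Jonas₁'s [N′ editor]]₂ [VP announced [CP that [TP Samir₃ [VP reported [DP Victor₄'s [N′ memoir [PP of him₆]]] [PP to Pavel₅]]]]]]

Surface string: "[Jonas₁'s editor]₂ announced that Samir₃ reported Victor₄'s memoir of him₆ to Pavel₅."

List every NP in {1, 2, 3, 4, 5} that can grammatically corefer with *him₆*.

*him* is a pronoun, so Principle B applies: it must be free in its binding domain.
Binding domain of *him₆*: the possessed DP, whose subject is Victor₄.
*Jonas₁* and the pronoun do not c-command one another → neither Principle B nor Principle C is at stake; coindexation permitted.
*[Jonas₁'s editor]₂* c-commands the pronoun but from outside its binding domain, and is not c-commanded by it → coindexation permitted.
*Samir₃* c-commands the pronoun but from outside its binding domain, and is not c-commanded by it → coindexation permitted.
*Victor₄* c-commands the pronoun within its binding domain → coindexation would violate Principle B.
*Pavel₅* and the pronoun do not c-command one another → neither Principle B nor Principle C is at stake; coindexation permitted.

{1, 2, 3, 5}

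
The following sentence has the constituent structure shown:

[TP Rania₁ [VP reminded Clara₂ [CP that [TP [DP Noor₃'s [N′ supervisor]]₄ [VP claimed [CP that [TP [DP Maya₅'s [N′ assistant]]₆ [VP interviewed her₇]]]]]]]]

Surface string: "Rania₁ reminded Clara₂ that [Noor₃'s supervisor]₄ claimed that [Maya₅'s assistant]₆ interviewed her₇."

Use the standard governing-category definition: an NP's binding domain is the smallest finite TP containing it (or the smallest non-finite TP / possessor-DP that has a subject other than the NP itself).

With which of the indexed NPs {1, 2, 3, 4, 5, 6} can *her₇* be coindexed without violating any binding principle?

*her* is a pronoun, so Principle B applies: it must be free in its binding domain.
Binding domain of *her₇*: the embedded TP, whose subject is [Maya₅'s assistant]₆.
*Rania₁* c-commands the pronoun but from outside its binding domain, and is not c-commanded by it → coindexation permitted.
*Clara₂* c-commands the pronoun but from outside its binding domain, and is not c-commanded by it → coindexation permitted.
*Noor₃* and the pronoun do not c-command one another → neither Principle B nor Principle C is at stake; coindexation permitted.
*[Noor₃'s supervisor]₄* c-commands the pronoun but from outside its binding domain, and is not c-commanded by it → coindexation permitted.
*Maya₅* and the pronoun do not c-command one another → neither Principle B nor Principle C is at stake; coindexation permitted.
*[Maya₅'s assistant]₆* c-commands the pronoun within its binding domain → coindexation would violate Principle B.

{1, 2, 3, 4, 5}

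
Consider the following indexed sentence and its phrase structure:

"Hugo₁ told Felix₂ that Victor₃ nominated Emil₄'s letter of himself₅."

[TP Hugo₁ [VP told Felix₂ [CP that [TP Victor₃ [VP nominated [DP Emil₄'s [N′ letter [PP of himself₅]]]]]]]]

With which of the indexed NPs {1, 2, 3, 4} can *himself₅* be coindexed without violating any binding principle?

{4}

*himself* is an anaphor, so Principle A applies: it must be bound in its binding domain.
Binding domain of *himself₅*: the possessed DP, whose subject is Emil₄.
*Hugo₁* c-commands the anaphor but is outside its binding domain → cannot satisfy Principle A.
*Felix₂* c-commands the anaphor but is outside its binding domain → cannot satisfy Principle A.
*Victor₃* c-commands the anaphor but is outside its binding domain → cannot satisfy Principle A.
*Emil₄* c-commands the anaphor within its binding domain → licit binder.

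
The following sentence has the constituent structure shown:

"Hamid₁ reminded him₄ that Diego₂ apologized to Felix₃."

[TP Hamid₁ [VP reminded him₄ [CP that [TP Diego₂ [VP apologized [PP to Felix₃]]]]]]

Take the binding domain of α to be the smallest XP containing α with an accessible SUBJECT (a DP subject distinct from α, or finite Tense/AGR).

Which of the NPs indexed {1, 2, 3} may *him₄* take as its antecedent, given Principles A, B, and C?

none

*him* is a pronoun, so Principle B applies: it must be free in its binding domain.
Binding domain of *him₄*: the matrix TP, whose subject is Hamid₁.
*Hamid₁* c-commands the pronoun within its binding domain → coindexation would violate Principle B.
*Diego₂*: the pronoun c-commands this R-expression → coindexation would violate Principle C on *Diego₂*.
*Felix₃*: the pronoun c-commands this R-expression → coindexation would violate Principle C on *Felix₃*.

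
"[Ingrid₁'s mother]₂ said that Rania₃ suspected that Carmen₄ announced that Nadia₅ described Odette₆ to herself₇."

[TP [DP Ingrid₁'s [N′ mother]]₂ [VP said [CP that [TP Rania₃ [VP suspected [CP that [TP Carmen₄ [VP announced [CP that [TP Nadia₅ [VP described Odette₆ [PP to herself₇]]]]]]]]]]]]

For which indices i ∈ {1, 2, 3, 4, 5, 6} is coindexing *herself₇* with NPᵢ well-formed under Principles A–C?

{5, 6}

*herself* is an anaphor, so Principle A applies: it must be bound in its binding domain.
Binding domain of *herself₇*: the embedded TP, whose subject is Nadia₅.
*Ingrid₁* does not c-command the anaphor → cannot bind it.
*[Ingrid₁'s mother]₂* c-commands the anaphor but is outside its binding domain → cannot satisfy Principle A.
*Rania₃* c-commands the anaphor but is outside its binding domain → cannot satisfy Principle A.
*Carmen₄* c-commands the anaphor but is outside its binding domain → cannot satisfy Principle A.
*Nadia₅* c-commands the anaphor within its binding domain → licit binder.
*Odette₆* c-commands the anaphor within its binding domain → licit binder.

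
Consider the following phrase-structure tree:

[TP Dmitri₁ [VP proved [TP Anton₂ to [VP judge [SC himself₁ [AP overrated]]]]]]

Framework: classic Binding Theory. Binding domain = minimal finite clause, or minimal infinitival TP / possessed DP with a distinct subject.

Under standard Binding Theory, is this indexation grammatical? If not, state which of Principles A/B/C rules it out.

Principle A

The two coindexed NPs are *Dmitri₁* and *himself₁*.
*himself₁* is an anaphor. Principle A requires it to be bound within its binding domain — the embedded TP, whose subject is Anton₂.
Within that domain it is c-commanded by *Anton₂*, which does not share its index.
*Dmitri₁* does c-command the anaphor, but from outside its binding domain.
The anaphor is unbound in its domain → Principle A violation.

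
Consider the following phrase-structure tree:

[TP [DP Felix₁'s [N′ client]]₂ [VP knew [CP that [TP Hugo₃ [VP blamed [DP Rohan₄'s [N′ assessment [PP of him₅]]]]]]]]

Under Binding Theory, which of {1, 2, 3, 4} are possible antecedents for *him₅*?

*him* is a pronoun, so Principle B applies: it must be free in its binding domain.
Binding domain of *him₅*: the possessed DP, whose subject is Rohan₄.
*Felix₁* and the pronoun do not c-command one another → neither Principle B nor Principle C is at stake; coindexation permitted.
*[Felix₁'s client]₂* c-commands the pronoun but from outside its binding domain, and is not c-commanded by it → coindexation permitted.
*Hugo₃* c-commands the pronoun but from outside its binding domain, and is not c-commanded by it → coindexation permitted.
*Rohan₄* c-commands the pronoun within its binding domain → coindexation would violate Principle B.

{1, 2, 3}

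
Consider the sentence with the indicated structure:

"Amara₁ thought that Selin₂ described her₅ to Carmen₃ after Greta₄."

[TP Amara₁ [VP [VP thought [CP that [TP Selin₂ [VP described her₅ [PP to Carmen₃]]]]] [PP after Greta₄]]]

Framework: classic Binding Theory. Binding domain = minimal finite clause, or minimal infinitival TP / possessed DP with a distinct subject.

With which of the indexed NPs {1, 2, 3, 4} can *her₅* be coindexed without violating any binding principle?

{1, 4}

*her* is a pronoun, so Principle B applies: it must be free in its binding domain.
Binding domain of *her₅*: the embedded TP, whose subject is Selin₂.
*Amara₁* c-commands the pronoun but from outside its binding domain, and is not c-commanded by it → coindexation permitted.
*Selin₂* c-commands the pronoun within its binding domain → coindexation would violate Principle B.
*Carmen₃*: the pronoun c-commands this R-expression → coindexation would violate Principle C on *Carmen₃*.
*Greta₄* and the pronoun do not c-command one another → neither Principle B nor Principle C is at stake; coindexation permitted.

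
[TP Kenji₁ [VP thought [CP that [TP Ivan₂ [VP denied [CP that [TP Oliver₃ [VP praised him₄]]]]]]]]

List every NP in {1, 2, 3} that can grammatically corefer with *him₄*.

{1, 2}

*him* is a pronoun, so Principle B applies: it must be free in its binding domain.
Binding domain of *him₄*: the embedded TP, whose subject is Oliver₃.
*Kenji₁* c-commands the pronoun but from outside its binding domain, and is not c-commanded by it → coindexation permitted.
*Ivan₂* c-commands the pronoun but from outside its binding domain, and is not c-commanded by it → coindexation permitted.
*Oliver₃* c-commands the pronoun within its binding domain → coindexation would violate Principle B.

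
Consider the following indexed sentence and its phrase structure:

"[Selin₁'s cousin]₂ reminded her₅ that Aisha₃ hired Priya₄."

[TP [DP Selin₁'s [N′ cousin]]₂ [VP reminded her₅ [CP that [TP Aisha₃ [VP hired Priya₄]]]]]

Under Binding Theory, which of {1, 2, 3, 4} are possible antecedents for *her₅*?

*her* is a pronoun, so Principle B applies: it must be free in its binding domain.
Binding domain of *her₅*: the matrix TP, whose subject is [Selin₁'s cousin]₂.
*Selin₁* and the pronoun do not c-command one another → neither Principle B nor Principle C is at stake; coindexation permitted.
*[Selin₁'s cousin]₂* c-commands the pronoun within its binding domain → coindexation would violate Principle B.
*Aisha₃*: the pronoun c-commands this R-expression → coindexation would violate Principle C on *Aisha₃*.
*Priya₄*: the pronoun c-commands this R-expression → coindexation would violate Principle C on *Priya₄*.

{1}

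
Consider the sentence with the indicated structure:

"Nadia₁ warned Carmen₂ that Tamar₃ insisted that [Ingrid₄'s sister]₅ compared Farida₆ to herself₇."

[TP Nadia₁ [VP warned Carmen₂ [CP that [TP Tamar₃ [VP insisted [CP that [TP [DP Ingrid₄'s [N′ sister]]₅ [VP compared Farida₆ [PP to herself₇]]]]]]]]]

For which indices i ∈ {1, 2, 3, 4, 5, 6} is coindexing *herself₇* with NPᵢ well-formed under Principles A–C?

*herself* is an anaphor, so Principle A applies: it must be bound in its binding domain.
Binding domain of *herself₇*: the embedded TP, whose subject is [Ingrid₄'s sister]₅.
*Nadia₁* c-commands the anaphor but is outside its binding domain → cannot satisfy Principle A.
*Carmen₂* c-commands the anaphor but is outside its binding domain → cannot satisfy Principle A.
*Tamar₃* c-commands the anaphor but is outside its binding domain → cannot satisfy Principle A.
*Ingrid₄* does not c-command the anaphor → cannot bind it.
*[Ingrid₄'s sister]₅* c-commands the anaphor within its binding domain → licit binder.
*Farida₆* c-commands the anaphor within its binding domain → licit binder.

{5, 6}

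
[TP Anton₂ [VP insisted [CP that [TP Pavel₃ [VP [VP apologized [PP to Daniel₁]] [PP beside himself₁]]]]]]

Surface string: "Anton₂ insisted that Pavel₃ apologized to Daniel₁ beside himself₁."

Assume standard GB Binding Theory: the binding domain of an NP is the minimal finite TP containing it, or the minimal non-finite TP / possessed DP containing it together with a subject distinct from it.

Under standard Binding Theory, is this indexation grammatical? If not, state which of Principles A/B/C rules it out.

Principle A

The two coindexed NPs are *Daniel₁* and *himself₁*.
*himself₁* is an anaphor. Principle A requires it to be bound within its binding domain — the embedded TP, whose subject is Pavel₃.
Within that domain it is c-commanded by *Pavel₃*, which does not share its index.
*Daniel₁* does not c-command the anaphor at all.
The anaphor is unbound in its domain → Principle A violation.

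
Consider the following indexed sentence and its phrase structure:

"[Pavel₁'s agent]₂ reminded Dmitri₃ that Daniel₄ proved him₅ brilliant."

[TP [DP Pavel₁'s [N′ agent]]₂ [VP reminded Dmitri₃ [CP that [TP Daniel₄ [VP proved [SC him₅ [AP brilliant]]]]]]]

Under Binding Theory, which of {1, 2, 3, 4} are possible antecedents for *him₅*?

*him* is a pronoun, so Principle B applies: it must be free in its binding domain.
Binding domain of *him₅*: the embedded TP, whose subject is Daniel₄.
*Pavel₁* and the pronoun do not c-command one another → neither Principle B nor Principle C is at stake; coindexation permitted.
*[Pavel₁'s agent]₂* c-commands the pronoun but from outside its binding domain, and is not c-commanded by it → coindexation permitted.
*Dmitri₃* c-commands the pronoun but from outside its binding domain, and is not c-commanded by it → coindexation permitted.
*Daniel₄* c-commands the pronoun within its binding domain → coindexation would violate Principle B.

{1, 2, 3}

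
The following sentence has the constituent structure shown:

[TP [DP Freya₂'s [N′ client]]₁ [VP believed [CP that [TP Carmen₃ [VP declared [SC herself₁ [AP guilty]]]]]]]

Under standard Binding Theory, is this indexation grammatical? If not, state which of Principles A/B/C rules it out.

Principle A

The two coindexed NPs are *[Freya₂'s client]₁* and *herself₁*.
*herself₁* is an anaphor. Principle A requires it to be bound within its binding domain — the embedded TP, whose subject is Carmen₃.
Within that domain it is c-commanded by *Carmen₃*, which does not share its index.
*[Freya₂'s client]₁* does c-command the anaphor, but from outside its binding domain.
The anaphor is unbound in its domain → Principle A violation.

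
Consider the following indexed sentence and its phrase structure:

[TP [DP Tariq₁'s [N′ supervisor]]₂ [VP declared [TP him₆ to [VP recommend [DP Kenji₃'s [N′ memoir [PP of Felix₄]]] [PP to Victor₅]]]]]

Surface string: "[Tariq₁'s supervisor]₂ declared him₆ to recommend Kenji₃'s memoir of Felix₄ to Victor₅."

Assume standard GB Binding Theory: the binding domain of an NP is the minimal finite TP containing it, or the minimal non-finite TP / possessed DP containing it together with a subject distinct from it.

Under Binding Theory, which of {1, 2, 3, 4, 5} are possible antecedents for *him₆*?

*him* is a pronoun, so Principle B applies: it must be free in its binding domain.
Binding domain of *him₆*: the matrix TP, whose subject is [Tariq₁'s supervisor]₂.
*Tariq₁* and the pronoun do not c-command one another → neither Principle B nor Principle C is at stake; coindexation permitted.
*[Tariq₁'s supervisor]₂* c-commands the pronoun within its binding domain → coindexation would violate Principle B.
*Kenji₃*: the pronoun c-commands this R-expression → coindexation would violate Principle C on *Kenji₃*.
*Felix₄*: the pronoun c-commands this R-expression → coindexation would violate Principle C on *Felix₄*.
*Victor₅*: the pronoun c-commands this R-expression → coindexation would violate Principle C on *Victor₅*.

{1}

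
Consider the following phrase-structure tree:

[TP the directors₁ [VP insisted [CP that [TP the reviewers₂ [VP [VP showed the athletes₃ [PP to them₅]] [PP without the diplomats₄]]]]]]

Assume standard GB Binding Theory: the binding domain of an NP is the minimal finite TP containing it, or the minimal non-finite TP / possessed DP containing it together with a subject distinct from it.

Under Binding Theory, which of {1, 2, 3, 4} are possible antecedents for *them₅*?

*them* is a pronoun, so Principle B applies: it must be free in its binding domain.
Binding domain of *them₅*: the embedded TP, whose subject is the reviewers₂.
*the directors₁* c-commands the pronoun but from outside its binding domain, and is not c-commanded by it → coindexation permitted.
*the reviewers₂* c-commands the pronoun within its binding domain → coindexation would violate Principle B.
*the athletes₃* c-commands the pronoun within its binding domain → coindexation would violate Principle B.
*the diplomats₄* and the pronoun do not c-command one another → neither Principle B nor Principle C is at stake; coindexation permitted.

{1, 4}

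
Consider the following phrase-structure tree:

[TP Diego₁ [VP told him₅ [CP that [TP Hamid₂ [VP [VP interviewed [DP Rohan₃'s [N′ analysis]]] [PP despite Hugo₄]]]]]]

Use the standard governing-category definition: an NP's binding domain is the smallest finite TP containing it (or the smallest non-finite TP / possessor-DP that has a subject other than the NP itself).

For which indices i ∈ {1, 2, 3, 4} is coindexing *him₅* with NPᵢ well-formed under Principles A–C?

none

*him* is a pronoun, so Principle B applies: it must be free in its binding domain.
Binding domain of *him₅*: the matrix TP, whose subject is Diego₁.
*Diego₁* c-commands the pronoun within its binding domain → coindexation would violate Principle B.
*Hamid₂*: the pronoun c-commands this R-expression → coindexation would violate Principle C on *Hamid₂*.
*Rohan₃*: the pronoun c-commands this R-expression → coindexation would violate Principle C on *Rohan₃*.
*Hugo₄*: the pronoun c-commands this R-expression → coindexation would violate Principle C on *Hugo₄*.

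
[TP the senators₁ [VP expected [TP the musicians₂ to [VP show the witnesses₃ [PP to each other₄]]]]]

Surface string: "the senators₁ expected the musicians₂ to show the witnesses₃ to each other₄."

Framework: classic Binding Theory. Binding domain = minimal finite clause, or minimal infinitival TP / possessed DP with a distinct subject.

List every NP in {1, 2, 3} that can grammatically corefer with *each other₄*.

*each other* is an anaphor, so Principle A applies: it must be bound in its binding domain.
Binding domain of *each other₄*: the embedded TP, whose subject is the musicians₂.
*the senators₁* c-commands the anaphor but is outside its binding domain → cannot satisfy Principle A.
*the musicians₂* c-commands the anaphor within its binding domain → licit binder.
*the witnesses₃* c-commands the anaphor within its binding domain → licit binder.

{2, 3}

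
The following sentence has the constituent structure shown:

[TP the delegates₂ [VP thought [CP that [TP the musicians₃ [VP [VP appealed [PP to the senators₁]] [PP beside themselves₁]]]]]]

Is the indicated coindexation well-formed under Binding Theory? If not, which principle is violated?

Principle A

The two coindexed NPs are *the senators₁* and *themselves₁*.
*themselves₁* is an anaphor. Principle A requires it to be bound within its binding domain — the embedded TP, whose subject is the musicians₃.
Within that domain it is c-commanded by *the musicians₃*, which does not share its index.
*the senators₁* does not c-command the anaphor at all.
The anaphor is unbound in its domain → Principle A violation.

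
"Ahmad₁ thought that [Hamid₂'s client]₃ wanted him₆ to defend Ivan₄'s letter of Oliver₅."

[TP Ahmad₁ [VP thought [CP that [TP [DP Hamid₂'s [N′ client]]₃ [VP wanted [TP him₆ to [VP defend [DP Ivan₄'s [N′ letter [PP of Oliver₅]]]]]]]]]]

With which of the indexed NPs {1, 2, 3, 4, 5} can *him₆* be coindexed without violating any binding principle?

{1, 2}

*him* is a pronoun, so Principle B applies: it must be free in its binding domain.
Binding domain of *him₆*: the embedded TP, whose subject is [Hamid₂'s client]₃.
*Ahmad₁* c-commands the pronoun but from outside its binding domain, and is not c-commanded by it → coindexation permitted.
*Hamid₂* and the pronoun do not c-command one another → neither Principle B nor Principle C is at stake; coindexation permitted.
*[Hamid₂'s client]₃* c-commands the pronoun within its binding domain → coindexation would violate Principle B.
*Ivan₄*: the pronoun c-commands this R-expression → coindexation would violate Principle C on *Ivan₄*.
*Oliver₅*: the pronoun c-commands this R-expression → coindexation would violate Principle C on *Oliver₅*.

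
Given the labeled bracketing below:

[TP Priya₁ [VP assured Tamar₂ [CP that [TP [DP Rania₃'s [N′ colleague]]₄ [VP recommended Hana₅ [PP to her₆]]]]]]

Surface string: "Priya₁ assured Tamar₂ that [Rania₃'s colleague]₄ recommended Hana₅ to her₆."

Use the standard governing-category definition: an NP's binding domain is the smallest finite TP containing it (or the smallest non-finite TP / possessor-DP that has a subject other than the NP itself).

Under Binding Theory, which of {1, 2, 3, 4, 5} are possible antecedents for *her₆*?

*her* is a pronoun, so Principle B applies: it must be free in its binding domain.
Binding domain of *her₆*: the embedded TP, whose subject is [Rania₃'s colleague]₄.
*Priya₁* c-commands the pronoun but from outside its binding domain, and is not c-commanded by it → coindexation permitted.
*Tamar₂* c-commands the pronoun but from outside its binding domain, and is not c-commanded by it → coindexation permitted.
*Rania₃* and the pronoun do not c-command one another → neither Principle B nor Principle C is at stake; coindexation permitted.
*[Rania₃'s colleague]₄* c-commands the pronoun within its binding domain → coindexation would violate Principle B.
*Hana₅* c-commands the pronoun within its binding domain → coindexation would violate Principle B.

{1, 2, 3}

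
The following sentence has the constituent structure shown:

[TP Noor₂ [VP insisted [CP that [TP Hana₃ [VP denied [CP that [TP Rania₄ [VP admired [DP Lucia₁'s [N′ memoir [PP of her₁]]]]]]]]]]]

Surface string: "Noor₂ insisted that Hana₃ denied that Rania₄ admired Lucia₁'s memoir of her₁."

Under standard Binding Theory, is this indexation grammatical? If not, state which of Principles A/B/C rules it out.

Principle B

The two coindexed NPs are *Lucia₁* and *her₁*.
*her₁* is a pronoun. Its binding domain is the possessed DP, whose subject is Lucia₁.
*Lucia₁* c-commands it within that domain and carries the same index.
The pronoun is locally bound → Principle B violation.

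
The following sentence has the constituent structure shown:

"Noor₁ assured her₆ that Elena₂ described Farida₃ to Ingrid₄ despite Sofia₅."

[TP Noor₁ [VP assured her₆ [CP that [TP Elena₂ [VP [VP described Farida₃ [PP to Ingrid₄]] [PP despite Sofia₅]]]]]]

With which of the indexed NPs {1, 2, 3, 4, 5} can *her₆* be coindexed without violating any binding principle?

*her* is a pronoun, so Principle B applies: it must be free in its binding domain.
Binding domain of *her₆*: the matrix TP, whose subject is Noor₁.
*Noor₁* c-commands the pronoun within its binding domain → coindexation would violate Principle B.
*Elena₂*: the pronoun c-commands this R-expression → coindexation would violate Principle C on *Elena₂*.
*Farida₃*: the pronoun c-commands this R-expression → coindexation would violate Principle C on *Farida₃*.
*Ingrid₄*: the pronoun c-commands this R-expression → coindexation would violate Principle C on *Ingrid₄*.
*Sofia₅*: the pronoun c-commands this R-expression → coindexation would violate Principle C on *Sofia₅*.

none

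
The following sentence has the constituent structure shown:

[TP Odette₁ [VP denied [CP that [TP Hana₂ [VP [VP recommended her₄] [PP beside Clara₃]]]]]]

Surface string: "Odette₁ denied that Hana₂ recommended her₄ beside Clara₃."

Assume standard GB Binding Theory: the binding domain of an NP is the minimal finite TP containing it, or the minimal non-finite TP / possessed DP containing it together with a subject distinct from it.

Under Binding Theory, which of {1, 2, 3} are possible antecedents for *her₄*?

*her* is a pronoun, so Principle B applies: it must be free in its binding domain.
Binding domain of *her₄*: the embedded TP, whose subject is Hana₂.
*Odette₁* c-commands the pronoun but from outside its binding domain, and is not c-commanded by it → coindexation permitted.
*Hana₂* c-commands the pronoun within its binding domain → coindexation would violate Principle B.
*Clara₃* and the pronoun do not c-command one another → neither Principle B nor Principle C is at stake; coindexation permitted.

{1, 3}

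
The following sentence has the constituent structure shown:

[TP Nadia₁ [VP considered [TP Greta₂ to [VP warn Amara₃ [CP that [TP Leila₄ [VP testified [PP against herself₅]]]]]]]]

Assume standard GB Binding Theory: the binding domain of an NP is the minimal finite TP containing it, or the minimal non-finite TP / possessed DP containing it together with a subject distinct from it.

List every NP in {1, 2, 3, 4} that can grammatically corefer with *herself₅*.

{4}

*herself* is an anaphor, so Principle A applies: it must be bound in its binding domain.
Binding domain of *herself₅*: the embedded TP, whose subject is Leila₄.
*Nadia₁* c-commands the anaphor but is outside its binding domain → cannot satisfy Principle A.
*Greta₂* c-commands the anaphor but is outside its binding domain → cannot satisfy Principle A.
*Amara₃* c-commands the anaphor but is outside its binding domain → cannot satisfy Principle A.
*Leila₄* c-commands the anaphor within its binding domain → licit binder.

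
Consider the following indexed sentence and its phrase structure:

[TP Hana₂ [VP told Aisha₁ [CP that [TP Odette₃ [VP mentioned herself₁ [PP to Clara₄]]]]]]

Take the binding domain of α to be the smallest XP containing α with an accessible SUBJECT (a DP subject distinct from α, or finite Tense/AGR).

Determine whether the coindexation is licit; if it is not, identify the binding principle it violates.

The two coindexed NPs are *Aisha₁* and *herself₁*.
*herself₁* is an anaphor. Principle A requires it to be bound within its binding domain — the embedded TP, whose subject is Odette₃.
Within that domain it is c-commanded by *Odette₃*, which does not share its index.
*Aisha₁* does c-command the anaphor, but from outside its binding domain.
The anaphor is unbound in its domain → Principle A violation.

Principle A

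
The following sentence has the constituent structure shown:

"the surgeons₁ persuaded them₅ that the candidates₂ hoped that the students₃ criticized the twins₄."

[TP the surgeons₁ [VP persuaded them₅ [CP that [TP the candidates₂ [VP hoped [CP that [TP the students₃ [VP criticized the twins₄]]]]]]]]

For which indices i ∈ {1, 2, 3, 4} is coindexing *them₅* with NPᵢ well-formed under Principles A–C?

none

*them* is a pronoun, so Principle B applies: it must be free in its binding domain.
Binding domain of *them₅*: the matrix TP, whose subject is the surgeons₁.
*the surgeons₁* c-commands the pronoun within its binding domain → coindexation would violate Principle B.
*the candidates₂*: the pronoun c-commands this R-expression → coindexation would violate Principle C on *the candidates₂*.
*the students₃*: the pronoun c-commands this R-expression → coindexation would violate Principle C on *the students₃*.
*the twins₄*: the pronoun c-commands this R-expression → coindexation would violate Principle C on *the twins₄*.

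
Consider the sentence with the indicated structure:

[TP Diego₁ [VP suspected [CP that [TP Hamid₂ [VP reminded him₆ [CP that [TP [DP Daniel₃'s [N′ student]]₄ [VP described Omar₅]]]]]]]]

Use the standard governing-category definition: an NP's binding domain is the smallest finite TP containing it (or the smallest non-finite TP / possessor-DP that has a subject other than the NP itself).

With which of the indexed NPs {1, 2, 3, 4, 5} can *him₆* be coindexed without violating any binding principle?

*him* is a pronoun, so Principle B applies: it must be free in its binding domain.
Binding domain of *him₆*: the embedded TP, whose subject is Hamid₂.
*Diego₁* c-commands the pronoun but from outside its binding domain, and is not c-commanded by it → coindexation permitted.
*Hamid₂* c-commands the pronoun within its binding domain → coindexation would violate Principle B.
*Daniel₃*: the pronoun c-commands this R-expression → coindexation would violate Principle C on *Daniel₃*.
*[Daniel₃'s student]₄*: the pronoun c-commands this R-expression → coindexation would violate Principle C on *[Daniel₃'s student]₄*.
*Omar₅*: the pronoun c-commands this R-expression → coindexation would violate Principle C on *Omar₅*.

{1}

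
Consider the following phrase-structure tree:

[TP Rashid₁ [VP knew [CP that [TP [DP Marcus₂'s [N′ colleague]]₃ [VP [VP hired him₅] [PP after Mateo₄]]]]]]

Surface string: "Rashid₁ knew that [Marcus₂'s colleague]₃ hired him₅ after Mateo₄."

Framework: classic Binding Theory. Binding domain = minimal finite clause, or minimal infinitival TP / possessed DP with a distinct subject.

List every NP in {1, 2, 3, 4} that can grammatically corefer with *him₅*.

*him* is a pronoun, so Principle B applies: it must be free in its binding domain.
Binding domain of *him₅*: the embedded TP, whose subject is [Marcus₂'s colleague]₃.
*Rashid₁* c-commands the pronoun but from outside its binding domain, and is not c-commanded by it → coindexation permitted.
*Marcus₂* and the pronoun do not c-command one another → neither Principle B nor Principle C is at stake; coindexation permitted.
*[Marcus₂'s colleague]₃* c-commands the pronoun within its binding domain → coindexation would violate Principle B.
*Mateo₄* and the pronoun do not c-command one another → neither Principle B nor Principle C is at stake; coindexation permitted.

{1, 2, 4}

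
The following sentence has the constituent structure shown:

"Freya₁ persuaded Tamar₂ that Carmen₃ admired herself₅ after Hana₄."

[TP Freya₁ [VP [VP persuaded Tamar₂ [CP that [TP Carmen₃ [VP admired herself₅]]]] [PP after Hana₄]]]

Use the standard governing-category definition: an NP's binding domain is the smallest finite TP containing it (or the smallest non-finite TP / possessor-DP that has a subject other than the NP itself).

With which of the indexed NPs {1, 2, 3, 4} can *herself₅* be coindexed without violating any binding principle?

{3}

*herself* is an anaphor, so Principle A applies: it must be bound in its binding domain.
Binding domain of *herself₅*: the embedded TP, whose subject is Carmen₃.
*Freya₁* c-commands the anaphor but is outside its binding domain → cannot satisfy Principle A.
*Tamar₂* c-commands the anaphor but is outside its binding domain → cannot satisfy Principle A.
*Carmen₃* c-commands the anaphor within its binding domain → licit binder.
*Hana₄* does not c-command the anaphor → cannot bind it.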